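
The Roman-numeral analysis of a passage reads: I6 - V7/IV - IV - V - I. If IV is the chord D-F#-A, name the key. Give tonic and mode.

A major

The anchor chord is a major triad on D, labeled IV.
If D is scale degree 4 and the mode makes that degree carry a major triad, the tonic is A and the mode is major.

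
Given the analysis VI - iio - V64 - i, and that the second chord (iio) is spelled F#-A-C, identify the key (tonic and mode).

E minor

The anchor chord is a diminished triad on F#, labeled iio.
Counting down one scale step from F# places the tonic on E; a diminished triad on degree 2 is diatonic only in minor.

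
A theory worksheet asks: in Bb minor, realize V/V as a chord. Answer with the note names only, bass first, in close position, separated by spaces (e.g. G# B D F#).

The slash means an applied dominant: we want the dominant of V. In Bb minor, V is F major, and its dominant is built on C.
Building a major triad on C gives C-E-G.

C E G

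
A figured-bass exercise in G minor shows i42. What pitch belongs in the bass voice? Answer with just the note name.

F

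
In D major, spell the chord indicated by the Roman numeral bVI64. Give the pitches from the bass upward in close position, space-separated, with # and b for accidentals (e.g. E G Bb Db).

F Bb D

Scale degree 6 in D major is B; lowering it a half step gives Bb. bVI64 is a major triad on the lowered sixth degree, borrowed from the parallel minor.
So the chord is Bb-D-F, a major triad.
With the 64 figure the chord is in second inversion; from the bass F upward in close position it reads F-Bb-D.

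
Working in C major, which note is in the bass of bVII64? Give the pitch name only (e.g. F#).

F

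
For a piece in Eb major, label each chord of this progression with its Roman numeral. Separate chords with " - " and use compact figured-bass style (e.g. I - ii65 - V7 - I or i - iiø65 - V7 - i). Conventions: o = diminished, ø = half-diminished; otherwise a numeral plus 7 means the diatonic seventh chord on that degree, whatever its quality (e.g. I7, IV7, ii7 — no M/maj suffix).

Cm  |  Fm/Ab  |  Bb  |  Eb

vi - ii6 - V - I

Cm: root C is the submediant; minor triad there is vi.
Fm/Ab: minor triad on F = scale degree 2 → ii6.
Bb: root Bb is the dominant; major triad there is V.
Eb: major triad on Eb = scale degree 1 → I.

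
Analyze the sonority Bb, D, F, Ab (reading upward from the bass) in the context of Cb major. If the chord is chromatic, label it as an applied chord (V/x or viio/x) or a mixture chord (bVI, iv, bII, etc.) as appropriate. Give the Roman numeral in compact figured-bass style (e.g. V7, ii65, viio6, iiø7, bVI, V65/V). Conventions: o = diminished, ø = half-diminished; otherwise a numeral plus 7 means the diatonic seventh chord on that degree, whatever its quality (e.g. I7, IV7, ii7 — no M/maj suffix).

V7/iii

The pitches Bb-D-F-Ab form a dominant seventh chord rooted on Bb.
Bb is not a diatonic chord root with this quality in Cb major, but it lies a perfect fifth above Eb (iii), so the chord functions as an applied dominant of iii.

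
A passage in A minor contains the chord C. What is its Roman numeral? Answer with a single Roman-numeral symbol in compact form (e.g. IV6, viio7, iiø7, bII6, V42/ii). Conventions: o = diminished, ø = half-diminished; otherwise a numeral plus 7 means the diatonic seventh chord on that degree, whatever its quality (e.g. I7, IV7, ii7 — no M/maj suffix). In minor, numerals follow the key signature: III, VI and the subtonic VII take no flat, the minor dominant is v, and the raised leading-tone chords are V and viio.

III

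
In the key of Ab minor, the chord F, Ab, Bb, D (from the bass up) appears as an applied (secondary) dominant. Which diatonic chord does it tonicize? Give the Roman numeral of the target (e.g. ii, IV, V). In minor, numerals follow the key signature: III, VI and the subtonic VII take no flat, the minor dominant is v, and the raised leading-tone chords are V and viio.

The chord is a dominant seventh chord on Bb.
A dominant resolves down a perfect fifth: Bb → Eb. In Ab minor, Eb is scale degree 5, i.e. V.

V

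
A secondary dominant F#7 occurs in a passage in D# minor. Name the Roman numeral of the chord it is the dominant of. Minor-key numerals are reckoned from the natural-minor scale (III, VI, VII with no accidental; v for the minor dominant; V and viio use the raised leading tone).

The chord is a dominant seventh chord on F#.
A dominant resolves down a perfect fifth: F# → B. In D# minor, B is scale degree 6, i.e. VI.

VI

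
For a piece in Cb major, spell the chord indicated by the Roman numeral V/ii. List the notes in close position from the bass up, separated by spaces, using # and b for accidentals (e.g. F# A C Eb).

Ab C Eb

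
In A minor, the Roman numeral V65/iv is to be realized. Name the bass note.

C#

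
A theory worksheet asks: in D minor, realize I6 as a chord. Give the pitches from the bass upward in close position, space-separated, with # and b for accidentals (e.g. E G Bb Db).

I6 is the major tonic (Picardy third), borrowed from the parallel major. In D minor that root is D.
So the chord is D-F#-A, a major triad.
The figured bass 6 indicates first inversion, placing the third (F#) in the bass: F#-A-D.

F# A D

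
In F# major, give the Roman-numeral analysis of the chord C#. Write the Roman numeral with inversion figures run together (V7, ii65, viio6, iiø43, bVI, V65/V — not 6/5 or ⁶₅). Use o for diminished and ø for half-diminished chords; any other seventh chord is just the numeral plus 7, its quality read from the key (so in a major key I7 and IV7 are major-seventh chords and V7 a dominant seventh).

The pitches C#-E#-G# form a major triad rooted on C#.
In F# major, C# is the dominant; the diatonic major triad there is V.

V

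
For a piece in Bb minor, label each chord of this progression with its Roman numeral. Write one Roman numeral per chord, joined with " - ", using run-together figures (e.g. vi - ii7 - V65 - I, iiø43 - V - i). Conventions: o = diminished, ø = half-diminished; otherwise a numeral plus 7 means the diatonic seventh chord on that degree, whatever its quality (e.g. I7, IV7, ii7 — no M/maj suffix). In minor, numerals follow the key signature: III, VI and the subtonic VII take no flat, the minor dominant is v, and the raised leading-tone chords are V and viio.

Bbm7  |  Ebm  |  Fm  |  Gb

i7 - iv - v - VI

Bbm7 has root Bb, degree 1 in Bb minor, so i7.
Ebm has root Eb, degree 4 in Bb minor, so iv.
Fm: minor triad on F = scale degree 5 → v.
Gb: major triad on Gb = scale degree 6 → VI.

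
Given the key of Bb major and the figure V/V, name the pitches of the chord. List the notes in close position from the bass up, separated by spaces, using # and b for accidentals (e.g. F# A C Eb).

The slash means an applied dominant: we want the dominant of V. In Bb major, V is F major, and its dominant is built on C.
Building a major triad on C gives C-E-G.

C E G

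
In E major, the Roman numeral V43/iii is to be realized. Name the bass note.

The applied chord V43/iii is rooted on D#: D#-F##-A#-C#.
The figure 43 means second inversion — the fifth is in the bass.

A#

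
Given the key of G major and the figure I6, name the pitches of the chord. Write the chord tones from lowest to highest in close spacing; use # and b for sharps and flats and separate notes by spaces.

B D G

The numeral's case and figure indicate a major triad. In G major its root, the first degree, is G.
That chord is spelled G-B-D.
With the 6 figure the chord is in first inversion; from the bass B upward in close position it reads B-D-G.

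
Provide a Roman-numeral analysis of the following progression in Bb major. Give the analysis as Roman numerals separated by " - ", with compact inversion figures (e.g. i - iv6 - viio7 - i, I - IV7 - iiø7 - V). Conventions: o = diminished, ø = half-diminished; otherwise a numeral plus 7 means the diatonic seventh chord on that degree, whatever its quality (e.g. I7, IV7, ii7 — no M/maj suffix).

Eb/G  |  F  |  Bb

IV6 - V - I

Eb/G: major triad on Eb = scale degree 4 → IV6.
F: major triad on F = scale degree 5 → V.
Bb: major triad on Bb = scale degree 1 → I.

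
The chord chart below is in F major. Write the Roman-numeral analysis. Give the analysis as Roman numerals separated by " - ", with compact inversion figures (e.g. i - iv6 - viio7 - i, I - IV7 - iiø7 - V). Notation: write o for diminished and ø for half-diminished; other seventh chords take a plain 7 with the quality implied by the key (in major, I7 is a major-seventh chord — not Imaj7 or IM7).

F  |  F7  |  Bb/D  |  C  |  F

F: root F is the tonic; major triad there is I.
F7: a dominant seventh chord on F, the applied dominant of IV → V7/IV.
Bb/D: major triad on Bb = scale degree 4 → IV6.
C: major triad on C = scale degree 5 → V.
F: root F is the tonic; major triad there is I.

I - V7/IV - IV6 - V - I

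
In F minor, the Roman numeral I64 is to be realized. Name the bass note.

I in F minor has root F; the chord is F-A-C.
The figure 64 means second inversion — the fifth is in the bass.

C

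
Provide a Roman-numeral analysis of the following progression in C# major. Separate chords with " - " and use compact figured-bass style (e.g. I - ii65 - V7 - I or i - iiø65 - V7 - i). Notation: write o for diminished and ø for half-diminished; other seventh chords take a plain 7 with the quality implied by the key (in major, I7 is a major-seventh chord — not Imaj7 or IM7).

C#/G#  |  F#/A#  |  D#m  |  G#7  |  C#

I64 - IV6 - ii - V7 - I

C#/G# has root C#, degree 1 in C# major, so I64.
F#/A# has root F#, degree 4 in C# major, so IV6.
D#m has root D#, degree 2 in C# major, so ii.
G#7: dominant seventh chord on G# = scale degree 5 → V7.
C#: root C# is the tonic; major triad there is I.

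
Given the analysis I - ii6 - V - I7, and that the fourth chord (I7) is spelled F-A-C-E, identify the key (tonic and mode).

F major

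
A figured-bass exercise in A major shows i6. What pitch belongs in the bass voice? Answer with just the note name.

C

i in A major has root A; the chord is A-C-E.
The figure 6 means first inversion — the third is in the bass.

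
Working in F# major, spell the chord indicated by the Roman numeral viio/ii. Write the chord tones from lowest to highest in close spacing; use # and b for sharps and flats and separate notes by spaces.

F## A# C#

The slash marks an applied leading-tone chord: viio of ii. In F# major, ii is G#, so the leading tone to it is F##, a half step below.
Building a diminished triad on F## gives F##-A#-C#.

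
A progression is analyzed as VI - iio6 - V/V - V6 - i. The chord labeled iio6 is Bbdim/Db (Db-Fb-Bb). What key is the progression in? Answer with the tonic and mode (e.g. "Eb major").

Ab minor

The chord Bbdim/Db is a diminished triad rooted on Bb; its label is iio6.
iio6 on Bb implies Bb is the supertonic; that puts the tonic at Ab, and the lowercase numeral fits minor mode.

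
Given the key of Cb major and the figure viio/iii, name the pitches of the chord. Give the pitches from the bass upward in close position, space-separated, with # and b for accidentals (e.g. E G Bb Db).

D F Ab

The slash marks an applied leading-tone chord: viio of iii. In Cb major, iii is Eb, so the leading tone to it is D, a half step below.
Building a diminished triad on D gives D-F-Ab.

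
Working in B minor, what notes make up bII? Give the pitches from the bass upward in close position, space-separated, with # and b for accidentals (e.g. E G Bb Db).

C E G

Scale degree 2 in B minor is C#; lowering it a half step gives C. bII is the Neapolitan chord — a major triad on the lowered second degree.
So the chord is C-E-G.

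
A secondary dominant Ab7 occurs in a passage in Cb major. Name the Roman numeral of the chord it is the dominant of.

The chord is a dominant seventh chord on Ab.
A dominant resolves down a perfect fifth: Ab → Db. In Cb major, Db is scale degree 2, i.e. ii.

ii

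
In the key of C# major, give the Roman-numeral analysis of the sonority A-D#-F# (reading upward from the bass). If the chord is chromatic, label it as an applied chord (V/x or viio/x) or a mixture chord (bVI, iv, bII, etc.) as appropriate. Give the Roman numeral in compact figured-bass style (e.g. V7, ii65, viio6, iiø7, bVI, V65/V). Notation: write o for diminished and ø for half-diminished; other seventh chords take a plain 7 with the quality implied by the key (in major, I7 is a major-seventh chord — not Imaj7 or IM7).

The pitches D#-F#-A form a diminished triad rooted on D#.
D# is the second degree of C# major. This is the diminished supertonic triad, borrowed from the parallel minor.
With A in the bass the chord is in second inversion, so the figured bass is 64.

iio64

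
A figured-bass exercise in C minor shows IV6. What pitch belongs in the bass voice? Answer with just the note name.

IV in C minor has root F; the chord is F-A-C.
The figure 6 means first inversion — the third is in the bass.

A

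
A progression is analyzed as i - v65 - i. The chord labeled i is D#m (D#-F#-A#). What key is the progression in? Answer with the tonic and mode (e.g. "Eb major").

D# minor

The chord D#m is a minor triad rooted on D#; its label is i.
If D# is scale degree 1 and the mode makes that degree carry a minor triad, the tonic is D# and the mode is minor.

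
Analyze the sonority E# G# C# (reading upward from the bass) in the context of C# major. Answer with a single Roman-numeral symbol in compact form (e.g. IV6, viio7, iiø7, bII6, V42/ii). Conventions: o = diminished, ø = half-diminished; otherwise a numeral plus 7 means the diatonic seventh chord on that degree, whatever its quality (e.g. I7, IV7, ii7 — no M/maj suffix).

I6

Stacked in thirds the chord is C#-E#-G#: a major triad on C#.
In C# major, C# is the tonic; the diatonic major triad there is I.
With E# in the bass the chord is in first inversion, so the figured bass is 6.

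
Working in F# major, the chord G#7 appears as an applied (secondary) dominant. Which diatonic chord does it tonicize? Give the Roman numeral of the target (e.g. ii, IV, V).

V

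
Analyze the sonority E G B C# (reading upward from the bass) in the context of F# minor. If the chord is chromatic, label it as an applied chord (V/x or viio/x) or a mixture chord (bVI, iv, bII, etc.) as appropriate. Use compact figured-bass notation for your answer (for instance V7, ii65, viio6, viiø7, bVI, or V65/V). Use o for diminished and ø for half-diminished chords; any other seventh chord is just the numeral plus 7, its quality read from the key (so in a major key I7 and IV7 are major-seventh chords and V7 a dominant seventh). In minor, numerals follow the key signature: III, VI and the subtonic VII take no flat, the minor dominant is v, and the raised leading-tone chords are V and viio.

viiø65/VI

Stacked in thirds the chord is C#-E-G-B: a half-diminished seventh chord on C#.
C# sits a half step below D (VI in F# minor); a diminished chord there is the applied leading-tone chord of VI.
With E in the bass the chord is in first inversion, so the figured bass is 65.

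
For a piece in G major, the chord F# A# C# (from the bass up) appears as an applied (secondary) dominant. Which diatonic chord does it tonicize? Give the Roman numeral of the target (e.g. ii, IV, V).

iii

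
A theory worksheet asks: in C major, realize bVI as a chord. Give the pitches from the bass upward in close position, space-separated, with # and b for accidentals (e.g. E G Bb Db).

Ab C Eb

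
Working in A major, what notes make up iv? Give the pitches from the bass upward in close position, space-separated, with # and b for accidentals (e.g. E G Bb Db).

D F A

iv is the minor subdominant, borrowed from the parallel minor. In A major that root is D.
So the chord is D-F-A, a minor triad.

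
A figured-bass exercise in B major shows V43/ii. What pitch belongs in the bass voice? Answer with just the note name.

The applied chord V43/ii is rooted on G#: G#-B#-D#-F#.
The figure 43 means second inversion — the fifth is in the bass.

D#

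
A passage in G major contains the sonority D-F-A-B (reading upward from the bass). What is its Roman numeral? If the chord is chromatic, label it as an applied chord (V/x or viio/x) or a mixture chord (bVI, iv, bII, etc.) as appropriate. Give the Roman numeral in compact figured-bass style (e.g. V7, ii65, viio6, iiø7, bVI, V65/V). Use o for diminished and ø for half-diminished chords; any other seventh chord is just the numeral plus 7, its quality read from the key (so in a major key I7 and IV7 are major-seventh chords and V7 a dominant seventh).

viiø65/IV

Stacked in thirds the chord is B-D-F-A: a half-diminished seventh chord on B.
B sits a half step below C (IV in G major); a diminished chord there is the applied leading-tone chord of IV.
With D in the bass the chord is in first inversion, so the figured bass is 65.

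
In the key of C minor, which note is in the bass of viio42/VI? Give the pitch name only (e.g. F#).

The applied chord viio42/VI is rooted on G: G-Bb-Db-Fb.
The figure 42 means third inversion — the seventh is in the bass.

Fb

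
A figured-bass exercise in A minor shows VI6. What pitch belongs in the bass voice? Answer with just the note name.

A

VI in A minor has root F; the chord is F-A-C.
The figure 6 means first inversion — the third is in the bass.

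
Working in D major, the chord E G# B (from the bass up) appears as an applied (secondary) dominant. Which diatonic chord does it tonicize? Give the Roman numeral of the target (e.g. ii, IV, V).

The chord is a major triad on E.
A dominant resolves down a perfect fifth: E → A. In D major, A is scale degree 5, i.e. V.

V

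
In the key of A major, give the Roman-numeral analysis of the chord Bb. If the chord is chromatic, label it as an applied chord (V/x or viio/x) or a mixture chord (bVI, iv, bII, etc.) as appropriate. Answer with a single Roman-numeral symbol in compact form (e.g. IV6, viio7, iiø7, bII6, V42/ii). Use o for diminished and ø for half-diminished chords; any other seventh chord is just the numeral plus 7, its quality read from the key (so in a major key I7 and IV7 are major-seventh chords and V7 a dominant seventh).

bII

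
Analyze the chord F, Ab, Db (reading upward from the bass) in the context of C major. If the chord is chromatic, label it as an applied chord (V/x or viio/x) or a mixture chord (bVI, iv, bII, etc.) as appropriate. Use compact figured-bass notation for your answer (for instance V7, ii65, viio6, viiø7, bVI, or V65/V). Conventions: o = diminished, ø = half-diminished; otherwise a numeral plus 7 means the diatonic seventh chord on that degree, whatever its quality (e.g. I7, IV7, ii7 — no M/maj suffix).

bII6

Stacked in thirds the chord is Db-F-Ab: a major triad on Db.
Db is the lowered second degree of C major (diatonic 2 would be D). This is the Neapolitan sixth — a major triad on the lowered second degree, here in its customary first inversion.
With F in the bass the chord is in first inversion, so the figured bass is 6.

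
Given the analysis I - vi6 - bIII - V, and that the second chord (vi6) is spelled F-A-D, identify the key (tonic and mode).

The anchor chord is a minor triad on D, labeled vi6.
vi6 on D implies D is the submediant; that puts the tonic at F, and the lowercase numeral fits major mode.

F major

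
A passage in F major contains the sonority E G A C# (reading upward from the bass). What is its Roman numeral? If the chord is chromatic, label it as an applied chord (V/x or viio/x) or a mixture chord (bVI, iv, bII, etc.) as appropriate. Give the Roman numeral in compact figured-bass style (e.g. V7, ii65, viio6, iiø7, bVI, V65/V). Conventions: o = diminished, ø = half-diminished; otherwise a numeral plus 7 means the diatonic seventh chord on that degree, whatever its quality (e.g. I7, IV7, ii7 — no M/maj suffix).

V43/vi

The pitches A-C#-E-G form a dominant seventh chord rooted on A.
A is not a diatonic chord root with this quality in F major, but it lies a perfect fifth above D (vi), so the chord functions as an applied dominant of vi.
With E in the bass the chord is in second inversion, so the figured bass is 43.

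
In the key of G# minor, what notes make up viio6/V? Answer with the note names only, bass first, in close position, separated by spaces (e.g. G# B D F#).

E# G# C##

The slash marks an applied leading-tone chord: viio of V. In G# minor, V is D#, so the leading tone to it is C##, a half step below.
Building a diminished triad on C## gives C##-E#-G#.
The figured bass 6 indicates first inversion, placing the third (E#) in the bass: E#-G#-C##.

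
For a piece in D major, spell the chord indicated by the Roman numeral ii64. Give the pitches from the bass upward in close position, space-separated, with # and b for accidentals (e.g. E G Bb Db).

B E G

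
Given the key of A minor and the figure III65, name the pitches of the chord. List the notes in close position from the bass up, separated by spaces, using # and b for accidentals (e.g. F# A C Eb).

E G B C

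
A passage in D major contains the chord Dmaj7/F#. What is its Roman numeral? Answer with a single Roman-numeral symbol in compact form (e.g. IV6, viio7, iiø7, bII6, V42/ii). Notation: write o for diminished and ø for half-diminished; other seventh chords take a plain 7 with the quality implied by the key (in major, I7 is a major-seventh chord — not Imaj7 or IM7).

I65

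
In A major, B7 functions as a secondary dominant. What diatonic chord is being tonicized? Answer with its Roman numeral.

V

The chord is a dominant seventh chord on B.
A dominant resolves down a perfect fifth: B → E. In A major, E is scale degree 5, i.e. V.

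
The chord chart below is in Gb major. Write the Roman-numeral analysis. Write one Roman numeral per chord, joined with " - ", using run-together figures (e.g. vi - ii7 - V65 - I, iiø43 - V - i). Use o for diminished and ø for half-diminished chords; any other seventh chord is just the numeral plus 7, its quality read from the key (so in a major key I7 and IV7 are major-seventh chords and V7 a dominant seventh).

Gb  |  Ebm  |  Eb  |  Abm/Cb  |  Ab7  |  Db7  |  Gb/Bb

I - vi - V/ii - ii6 - V7/V - V7 - I6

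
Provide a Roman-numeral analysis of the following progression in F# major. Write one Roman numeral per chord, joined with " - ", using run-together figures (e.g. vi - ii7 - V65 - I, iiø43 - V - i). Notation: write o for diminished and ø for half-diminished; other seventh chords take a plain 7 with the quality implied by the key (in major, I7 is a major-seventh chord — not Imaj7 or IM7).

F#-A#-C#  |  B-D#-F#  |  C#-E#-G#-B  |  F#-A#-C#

I - IV - V7 - I

F#-A#-C#: root F# is the tonic; major triad there is I.
B-D#-F#: root B is the subdominant; major triad there is IV.
C#-E#-G#-B: root C# is the dominant; dominant seventh chord there is V7.
F#-A#-C# has root F#, degree 1 in F# major, so I.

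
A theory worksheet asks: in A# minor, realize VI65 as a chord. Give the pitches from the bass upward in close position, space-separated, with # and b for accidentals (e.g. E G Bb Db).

The numeral's case and figure indicate a major seventh chord. In A# minor its root, the sixth degree, is F#.
That chord is spelled F#-A#-C#-E#.
With the 65 figure the chord is in first inversion; from the bass A# upward in close position it reads A#-C#-E#-F#.

A# C# E# F#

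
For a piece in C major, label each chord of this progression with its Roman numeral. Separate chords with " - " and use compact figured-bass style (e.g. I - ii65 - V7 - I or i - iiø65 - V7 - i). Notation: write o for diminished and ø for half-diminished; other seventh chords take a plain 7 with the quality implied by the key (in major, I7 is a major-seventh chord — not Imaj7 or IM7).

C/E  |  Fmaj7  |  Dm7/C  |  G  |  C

C/E: major triad on C = scale degree 1 → I6.
Fmaj7 has root F, degree 4 in C major, so IV7.
Dm7/C: minor seventh chord on D = scale degree 2 → ii42.
G: root G is the dominant; major triad there is V.
C: root C is the tonic; major triad there is I.

I6 - IV7 - ii42 - V - I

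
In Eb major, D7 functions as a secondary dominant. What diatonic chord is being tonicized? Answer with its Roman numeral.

The chord is a dominant seventh chord on D.
A dominant resolves down a perfect fifth: D → G. In Eb major, G is scale degree 3, i.e. iii.

iii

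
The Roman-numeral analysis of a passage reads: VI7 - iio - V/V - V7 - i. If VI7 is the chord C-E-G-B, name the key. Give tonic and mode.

The anchor chord is a major seventh chord on C, labeled VI7.
VI7 on C implies C is the submediant; that puts the tonic at E, and the uppercase numeral fits minor mode.

E minor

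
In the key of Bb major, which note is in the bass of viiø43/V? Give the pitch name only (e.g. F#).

The applied chord viiø43/V is rooted on E: E-G-Bb-D.
The figure 43 means second inversion — the fifth is in the bass.

Bb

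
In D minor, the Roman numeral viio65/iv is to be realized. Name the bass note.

The applied chord viio65/iv is rooted on F#: F#-A-C-Eb.
The figure 65 means first inversion — the third is in the bass.

A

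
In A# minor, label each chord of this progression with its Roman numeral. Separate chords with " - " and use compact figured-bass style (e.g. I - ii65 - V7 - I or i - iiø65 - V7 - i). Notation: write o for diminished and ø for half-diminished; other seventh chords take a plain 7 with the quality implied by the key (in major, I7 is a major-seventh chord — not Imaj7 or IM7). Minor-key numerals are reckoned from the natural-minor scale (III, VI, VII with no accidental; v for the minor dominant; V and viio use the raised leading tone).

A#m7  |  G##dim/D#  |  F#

A#m7: root A# is the tonic; minor seventh chord there is i7.
G##dim/D#: root G## is the leading tone; diminished triad there is viio64.
F#: major triad on F# = scale degree 6 → VI.

i7 - viio64 - VI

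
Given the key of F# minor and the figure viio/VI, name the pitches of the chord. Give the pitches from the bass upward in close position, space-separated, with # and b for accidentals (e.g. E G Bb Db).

C# E G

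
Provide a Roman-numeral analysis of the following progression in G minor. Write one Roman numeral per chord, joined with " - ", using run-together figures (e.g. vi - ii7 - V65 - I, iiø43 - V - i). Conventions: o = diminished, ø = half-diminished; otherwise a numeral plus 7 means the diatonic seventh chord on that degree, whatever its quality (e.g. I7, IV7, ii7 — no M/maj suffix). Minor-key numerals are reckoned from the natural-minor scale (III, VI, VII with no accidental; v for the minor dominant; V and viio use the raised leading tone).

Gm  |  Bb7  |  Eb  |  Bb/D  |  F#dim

Gm: minor triad on G = scale degree 1 → i.
Bb7: a dominant seventh chord on Bb, the applied dominant of VI → V7/VI.
Eb: root Eb is the submediant; major triad there is VI.
Bb/D: root Bb is the mediant; major triad there is III6.
F#dim: diminished triad on F# = scale degree 7 → viio.

i - V7/VI - VI - III6 - viio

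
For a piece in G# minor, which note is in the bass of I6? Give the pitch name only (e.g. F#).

I in G# minor has root G#; the chord is G#-B#-D#.
The figure 6 means first inversion — the third is in the bass.

B#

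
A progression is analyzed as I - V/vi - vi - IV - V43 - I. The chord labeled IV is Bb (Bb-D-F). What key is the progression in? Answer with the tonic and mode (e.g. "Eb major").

The anchor chord is a major triad on Bb, labeled IV.
Counting down 3 scale steps from Bb places the tonic on F; a major triad on degree 4 is diatonic only in major.

F major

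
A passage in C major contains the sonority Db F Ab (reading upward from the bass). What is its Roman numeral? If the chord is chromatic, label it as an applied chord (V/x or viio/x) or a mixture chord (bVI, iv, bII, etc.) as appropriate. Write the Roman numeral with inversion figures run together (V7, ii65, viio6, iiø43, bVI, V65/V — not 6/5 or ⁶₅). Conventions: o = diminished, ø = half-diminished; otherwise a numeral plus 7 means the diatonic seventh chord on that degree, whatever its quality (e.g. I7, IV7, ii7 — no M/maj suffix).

The pitches Db-F-Ab form a major triad rooted on Db.
Db is the lowered second degree of C major (diatonic 2 would be D). This is the Neapolitan chord — a major triad on the lowered second degree.

bII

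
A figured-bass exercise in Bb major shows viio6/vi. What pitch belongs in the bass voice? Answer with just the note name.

The applied chord viio6/vi is rooted on F#: F#-A-C.
The figure 6 means first inversion — the third is in the bass.

A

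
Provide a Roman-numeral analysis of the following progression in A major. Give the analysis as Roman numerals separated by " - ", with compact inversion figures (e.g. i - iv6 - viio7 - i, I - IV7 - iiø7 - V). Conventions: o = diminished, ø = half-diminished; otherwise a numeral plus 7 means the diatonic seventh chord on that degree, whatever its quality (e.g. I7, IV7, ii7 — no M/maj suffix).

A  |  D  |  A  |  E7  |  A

I - IV - I - V7 - I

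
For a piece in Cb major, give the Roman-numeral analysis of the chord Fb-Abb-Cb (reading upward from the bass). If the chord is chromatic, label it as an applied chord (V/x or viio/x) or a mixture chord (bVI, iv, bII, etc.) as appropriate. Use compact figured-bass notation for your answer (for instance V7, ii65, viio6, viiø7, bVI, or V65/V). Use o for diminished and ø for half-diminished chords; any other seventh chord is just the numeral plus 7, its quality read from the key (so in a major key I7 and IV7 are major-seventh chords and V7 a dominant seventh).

iv

The pitches Fb-Abb-Cb form a minor triad rooted on Fb.
Fb is the fourth degree of Cb major. This is the minor subdominant, borrowed from the parallel minor.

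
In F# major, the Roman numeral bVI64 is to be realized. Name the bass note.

A

bVI in F# major has root D; the chord is D-F#-A.
The figure 64 means second inversion — the fifth is in the bass.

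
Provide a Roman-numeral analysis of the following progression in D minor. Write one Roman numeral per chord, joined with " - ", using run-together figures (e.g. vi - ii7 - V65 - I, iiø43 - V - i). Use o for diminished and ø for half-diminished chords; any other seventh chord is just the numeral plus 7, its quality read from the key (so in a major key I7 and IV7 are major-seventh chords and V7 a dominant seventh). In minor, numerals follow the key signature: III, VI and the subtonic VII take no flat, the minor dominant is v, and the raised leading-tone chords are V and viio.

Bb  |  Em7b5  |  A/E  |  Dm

VI - iiø7 - V64 - i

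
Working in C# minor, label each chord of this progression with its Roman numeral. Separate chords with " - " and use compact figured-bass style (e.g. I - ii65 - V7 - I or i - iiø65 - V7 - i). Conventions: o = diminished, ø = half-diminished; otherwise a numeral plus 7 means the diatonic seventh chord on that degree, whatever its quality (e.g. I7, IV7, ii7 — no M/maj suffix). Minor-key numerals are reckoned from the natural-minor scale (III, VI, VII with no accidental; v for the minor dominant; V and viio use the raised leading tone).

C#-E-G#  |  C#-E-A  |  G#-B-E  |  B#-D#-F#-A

i - VI6 - III6 - viio7

C#-E-G# has root C#, degree 1 in C# minor, so i.
C#-E-A has root A, degree 6 in C# minor, so VI6.
G#-B-E has root E, degree 3 in C# minor, so III6.
B#-D#-F#-A has root B#, degree 7 in C# minor, so viio7.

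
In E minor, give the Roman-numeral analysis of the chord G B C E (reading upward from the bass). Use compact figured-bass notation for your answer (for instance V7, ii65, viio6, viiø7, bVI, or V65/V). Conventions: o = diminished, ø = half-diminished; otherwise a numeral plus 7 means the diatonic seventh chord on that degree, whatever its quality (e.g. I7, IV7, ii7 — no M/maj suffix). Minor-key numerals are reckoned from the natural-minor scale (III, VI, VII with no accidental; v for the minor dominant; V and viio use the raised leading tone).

VI43

The pitches C-E-G-B form a major seventh chord rooted on C.
C is scale degree 6 in E minor, and a major seventh chord on that degree is written VI7.
With G in the bass the chord is in second inversion, so the figured bass is 43.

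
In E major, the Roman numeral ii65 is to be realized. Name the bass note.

ii in E major has root F#; the chord is F#-A-C#-E.
The figure 65 means first inversion — the third is in the bass.

A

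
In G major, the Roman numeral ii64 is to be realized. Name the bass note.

E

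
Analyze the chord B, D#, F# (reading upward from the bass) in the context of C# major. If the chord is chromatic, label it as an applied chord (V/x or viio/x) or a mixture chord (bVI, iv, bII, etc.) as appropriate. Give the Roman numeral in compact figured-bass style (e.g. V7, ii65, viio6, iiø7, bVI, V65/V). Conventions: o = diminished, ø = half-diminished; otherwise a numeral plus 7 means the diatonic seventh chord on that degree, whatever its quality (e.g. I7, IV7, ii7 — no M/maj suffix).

bVII

Stacked in thirds the chord is B-D#-F#: a major triad on B.
B is the lowered seventh degree of C# major (diatonic 7 would be B#). This is a major triad on the lowered seventh degree (the subtonic), borrowed from the parallel minor.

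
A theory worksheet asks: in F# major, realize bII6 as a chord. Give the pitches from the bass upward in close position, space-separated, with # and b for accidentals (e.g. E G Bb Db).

bII6 is the Neapolitan sixth — a major triad on the lowered second degree, here in its customary first inversion. In F# major that root is G.
So the chord is G-B-D.
The figured bass 6 indicates first inversion, placing the third (B) in the bass: B-D-G.

B D G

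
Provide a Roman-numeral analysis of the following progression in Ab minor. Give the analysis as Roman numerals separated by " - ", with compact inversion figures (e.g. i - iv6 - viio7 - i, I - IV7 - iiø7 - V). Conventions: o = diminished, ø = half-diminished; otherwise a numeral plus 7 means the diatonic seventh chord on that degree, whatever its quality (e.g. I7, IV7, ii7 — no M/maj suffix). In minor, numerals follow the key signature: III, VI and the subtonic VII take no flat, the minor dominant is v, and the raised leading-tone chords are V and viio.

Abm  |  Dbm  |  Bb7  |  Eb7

Abm has root Ab, degree 1 in Ab minor, so i.
Dbm: minor triad on Db = scale degree 4 → iv.
Bb7 is the secondary dominant of V (dominant seventh chord on Bb): V7/V.
Eb7: root Eb is the dominant; dominant seventh chord there is V7.

i - iv - V7/V - V7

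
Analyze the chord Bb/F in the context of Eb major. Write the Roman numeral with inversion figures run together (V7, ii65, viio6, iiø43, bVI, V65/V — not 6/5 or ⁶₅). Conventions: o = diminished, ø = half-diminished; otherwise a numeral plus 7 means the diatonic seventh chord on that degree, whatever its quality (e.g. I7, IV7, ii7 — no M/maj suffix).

The pitches Bb-D-F form a major triad rooted on Bb.
Bb is scale degree 5 in Eb major, and a major triad on that degree is written V.
With F in the bass the chord is in second inversion, so the figured bass is 64.

V64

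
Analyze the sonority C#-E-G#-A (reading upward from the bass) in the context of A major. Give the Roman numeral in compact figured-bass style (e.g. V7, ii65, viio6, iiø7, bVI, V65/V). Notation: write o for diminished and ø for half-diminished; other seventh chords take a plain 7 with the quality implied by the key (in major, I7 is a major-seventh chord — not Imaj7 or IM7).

I65

The pitches A-C#-E-G# form a major seventh chord rooted on A.
A is scale degree 1 in A major, and a major seventh chord on that degree is written I7.
With C# in the bass the chord is in first inversion, so the figured bass is 65.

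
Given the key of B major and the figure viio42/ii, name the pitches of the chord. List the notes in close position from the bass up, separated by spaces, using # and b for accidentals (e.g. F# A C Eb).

A B# D# F#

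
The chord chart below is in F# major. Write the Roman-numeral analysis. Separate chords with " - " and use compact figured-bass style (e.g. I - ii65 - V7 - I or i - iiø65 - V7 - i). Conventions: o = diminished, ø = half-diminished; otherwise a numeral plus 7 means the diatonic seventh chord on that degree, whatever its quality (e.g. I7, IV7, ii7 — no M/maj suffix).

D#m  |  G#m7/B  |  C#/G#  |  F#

vi - ii65 - V64 - I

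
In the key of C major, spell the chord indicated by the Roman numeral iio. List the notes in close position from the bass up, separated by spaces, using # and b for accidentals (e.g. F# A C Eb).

D F Ab

iio is the diminished supertonic triad, borrowed from the parallel minor. In C major that root is D.
So the chord is D-F-Ab, a diminished triad.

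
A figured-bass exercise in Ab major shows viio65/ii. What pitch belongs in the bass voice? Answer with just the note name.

The applied chord viio65/ii is rooted on A: A-C-Eb-Gb.
The figure 65 means first inversion — the third is in the bass.

C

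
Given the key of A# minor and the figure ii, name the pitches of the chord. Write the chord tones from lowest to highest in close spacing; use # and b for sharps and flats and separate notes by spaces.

B# D# F##

Scale degree 2 in A# minor is B#; here the chord built on it is altered to a minor triad. ii is the minor supertonic, borrowed from the parallel major (the Dorian ii).
So the chord is B#-D#-F##.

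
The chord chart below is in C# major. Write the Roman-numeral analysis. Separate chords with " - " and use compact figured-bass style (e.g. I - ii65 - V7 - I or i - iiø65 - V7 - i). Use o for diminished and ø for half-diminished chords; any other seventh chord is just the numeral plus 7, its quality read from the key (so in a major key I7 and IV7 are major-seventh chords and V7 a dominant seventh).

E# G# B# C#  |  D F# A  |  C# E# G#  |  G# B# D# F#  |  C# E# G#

I65 - bII - I - V7 - I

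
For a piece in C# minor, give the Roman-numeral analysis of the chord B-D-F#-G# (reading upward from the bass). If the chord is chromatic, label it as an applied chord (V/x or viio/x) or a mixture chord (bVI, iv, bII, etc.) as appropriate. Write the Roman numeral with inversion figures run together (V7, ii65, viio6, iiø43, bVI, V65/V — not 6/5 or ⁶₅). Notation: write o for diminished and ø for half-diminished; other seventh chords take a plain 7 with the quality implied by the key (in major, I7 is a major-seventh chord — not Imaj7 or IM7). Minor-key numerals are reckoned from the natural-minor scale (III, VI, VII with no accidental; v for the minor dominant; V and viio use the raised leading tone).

The pitches G#-B-D-F# form a half-diminished seventh chord rooted on G#.
G# sits a half step below A (VI in C# minor); a diminished chord there is the applied leading-tone chord of VI.
With B in the bass the chord is in first inversion, so the figured bass is 65.

viiø65/VI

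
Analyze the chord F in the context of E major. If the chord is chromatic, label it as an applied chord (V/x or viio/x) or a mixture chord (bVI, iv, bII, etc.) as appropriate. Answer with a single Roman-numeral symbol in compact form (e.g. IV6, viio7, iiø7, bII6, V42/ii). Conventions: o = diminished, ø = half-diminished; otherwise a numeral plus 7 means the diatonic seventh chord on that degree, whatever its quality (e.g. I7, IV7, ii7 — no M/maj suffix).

bII

Stacked in thirds the chord is F-A-C: a major triad on F.
F is the lowered second degree of E major (diatonic 2 would be F#). This is the Neapolitan chord — a major triad on the lowered second degree.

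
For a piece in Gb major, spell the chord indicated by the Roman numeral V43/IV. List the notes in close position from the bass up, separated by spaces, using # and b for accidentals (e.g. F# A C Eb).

Db Fb Gb Bb

The slash means an applied dominant: we want the dominant of IV. In Gb major, IV is Cb major, and its dominant is built on Gb.
Building a dominant seventh chord on Gb gives Gb-Bb-Db-Fb.
With the 43 figure the chord is in second inversion; from the bass Db upward in close position it reads Db-Fb-Gb-Bb.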